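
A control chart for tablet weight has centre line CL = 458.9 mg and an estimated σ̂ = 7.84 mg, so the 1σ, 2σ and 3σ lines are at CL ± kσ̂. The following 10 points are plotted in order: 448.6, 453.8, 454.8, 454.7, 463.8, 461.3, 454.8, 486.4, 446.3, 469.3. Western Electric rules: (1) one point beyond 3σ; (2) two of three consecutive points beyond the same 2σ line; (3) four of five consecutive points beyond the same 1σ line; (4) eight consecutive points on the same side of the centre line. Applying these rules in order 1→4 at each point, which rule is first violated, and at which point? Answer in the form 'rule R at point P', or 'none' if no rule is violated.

rule 1 at point 8

Zone of each point (C = within 1σ̂, B = 1σ̂–2σ̂, A = 2σ̂–3σ̂, * = beyond 3σ̂; sign = side of CL): 1:-B, 2:-C, 3:-C, 4:-C, 5:+C, 6:+C, 7:-C, 8:+*, 9:-B, 10:+B
Rule 1 (one point beyond the 3σ limits) is satisfied at point 8.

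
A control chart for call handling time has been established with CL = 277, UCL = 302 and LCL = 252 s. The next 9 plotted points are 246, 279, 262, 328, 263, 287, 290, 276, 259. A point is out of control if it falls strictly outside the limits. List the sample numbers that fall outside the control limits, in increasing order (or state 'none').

Compare each point to [252, 302]: sample 1 = 246 < LCL; sample 4 = 328 > UCL.

1, 4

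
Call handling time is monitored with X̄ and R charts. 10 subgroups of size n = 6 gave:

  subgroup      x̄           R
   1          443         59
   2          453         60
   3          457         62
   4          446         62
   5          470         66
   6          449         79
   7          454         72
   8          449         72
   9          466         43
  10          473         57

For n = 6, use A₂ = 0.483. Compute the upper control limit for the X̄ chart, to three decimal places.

X̄̄ = (443 + 453 + 457 + 446 + 470 + 449 + 454 + 449 + 466 + 473) / 10 = 4560.0000 / 10 = 456.0000
R̄ = (59 + 60 + 62 + 62 + 66 + 79 + 72 + 72 + 43 + 57) / 10 = 632.0000 / 10 = 63.2000
UCL = X̄̄ + A₂·R̄ = 456.0000 + 0.483 × 63.2000 = 486.5256

486.526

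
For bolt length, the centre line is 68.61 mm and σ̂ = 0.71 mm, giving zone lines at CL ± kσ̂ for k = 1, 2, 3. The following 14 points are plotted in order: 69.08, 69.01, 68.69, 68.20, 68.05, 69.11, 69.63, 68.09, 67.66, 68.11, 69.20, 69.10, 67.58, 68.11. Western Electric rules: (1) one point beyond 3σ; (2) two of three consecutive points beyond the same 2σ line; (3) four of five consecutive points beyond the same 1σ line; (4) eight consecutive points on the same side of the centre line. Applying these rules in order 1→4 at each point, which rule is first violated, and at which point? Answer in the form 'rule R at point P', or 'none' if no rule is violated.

none

Zone of each point (C = within 1σ̂, B = 1σ̂–2σ̂, A = 2σ̂–3σ̂, * = beyond 3σ̂; sign = side of CL): 1:+C, 2:+C, 3:+C, 4:-C, 5:-C, 6:+C, 7:+B, 8:-C, 9:-B, 10:-C, 11:+C, 12:+C, 13:-B, 14:-C
No rule fires across all 14 points.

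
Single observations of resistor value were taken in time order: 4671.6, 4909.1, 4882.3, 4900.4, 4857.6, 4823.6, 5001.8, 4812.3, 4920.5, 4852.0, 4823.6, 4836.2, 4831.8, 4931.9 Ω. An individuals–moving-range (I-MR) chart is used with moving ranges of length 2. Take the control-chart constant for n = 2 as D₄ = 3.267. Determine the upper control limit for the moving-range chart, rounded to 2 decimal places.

Moving ranges: 237.5, 26.8, 18.1, 42.8, 34.0, 178.2, 189.5, 108.2, 68.5, 28.4, 12.6, 4.4, 100.1; M̄R̄ = 1049.1000 / 13 = 80.7000
UCL_MR = D₄·M̄R̄ = 3.267 × 80.7000 = 263.6469

263.65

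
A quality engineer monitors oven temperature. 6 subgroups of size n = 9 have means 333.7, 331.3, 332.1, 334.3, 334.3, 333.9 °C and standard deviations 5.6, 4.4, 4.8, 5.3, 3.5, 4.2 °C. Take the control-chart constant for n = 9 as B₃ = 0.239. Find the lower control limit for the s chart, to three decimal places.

1.107

s̄ = (5.6 + 4.4 + 4.8 + 5.3 + 3.5 + 4.2) / 6 = 4.6333
LCL_s = B₃·s̄ = 0.239 × 4.6333 = 1.1074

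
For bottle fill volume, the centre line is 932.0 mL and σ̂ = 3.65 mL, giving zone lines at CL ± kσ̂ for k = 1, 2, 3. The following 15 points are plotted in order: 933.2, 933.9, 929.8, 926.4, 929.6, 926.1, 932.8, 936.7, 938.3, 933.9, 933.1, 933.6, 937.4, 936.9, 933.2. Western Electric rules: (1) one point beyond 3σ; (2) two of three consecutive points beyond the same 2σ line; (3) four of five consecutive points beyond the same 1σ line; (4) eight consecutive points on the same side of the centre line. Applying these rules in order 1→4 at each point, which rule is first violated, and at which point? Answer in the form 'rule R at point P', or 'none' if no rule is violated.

rule 4 at point 14

Zone of each point (C = within 1σ̂, B = 1σ̂–2σ̂, A = 2σ̂–3σ̂, * = beyond 3σ̂; sign = side of CL): 1:+C, 2:+C, 3:-C, 4:-B, 5:-C, 6:-B, 7:+C, 8:+B, 9:+B, 10:+C, 11:+C, 12:+C, 13:+B, 14:+B, 15:+C
Rule 4 (eight consecutive points on the same side of the centre line) is satisfied at point 14.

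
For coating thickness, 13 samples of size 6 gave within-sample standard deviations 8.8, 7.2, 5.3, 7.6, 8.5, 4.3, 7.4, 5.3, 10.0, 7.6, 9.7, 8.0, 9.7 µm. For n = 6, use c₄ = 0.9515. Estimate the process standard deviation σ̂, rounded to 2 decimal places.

8.04

s̄ = (8.8 + 7.2 + 5.3 + 7.6 + 8.5 + 4.3 + 7.4 + 5.3 + 10.0 + 7.6 + 9.7 + 8.0 + 9.7) / 13 = 7.6462
σ̂ = s̄ / c₄ = 7.6462 / 0.9515 = 8.0359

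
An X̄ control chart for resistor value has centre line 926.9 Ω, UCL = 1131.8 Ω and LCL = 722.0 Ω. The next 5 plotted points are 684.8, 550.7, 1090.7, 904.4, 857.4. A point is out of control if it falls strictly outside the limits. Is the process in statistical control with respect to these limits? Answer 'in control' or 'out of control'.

out of control

Compare each point to [722.0, 1131.8]: sample 1 = 684.8 < LCL; sample 2 = 550.7 < LCL.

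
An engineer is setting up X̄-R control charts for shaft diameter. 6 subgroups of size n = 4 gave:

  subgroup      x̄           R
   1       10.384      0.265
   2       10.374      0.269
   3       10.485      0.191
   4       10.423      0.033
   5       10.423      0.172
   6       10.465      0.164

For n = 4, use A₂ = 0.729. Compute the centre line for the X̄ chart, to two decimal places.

10.43

X̄̄ = (10.384 + 10.374 + 10.485 + 10.423 + 10.423 + 10.465) / 6 = 62.5540 / 6 = 10.4257
CL = X̄̄ = 10.4257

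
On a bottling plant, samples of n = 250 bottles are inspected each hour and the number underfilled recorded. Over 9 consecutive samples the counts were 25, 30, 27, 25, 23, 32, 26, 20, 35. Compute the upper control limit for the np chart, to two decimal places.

p̄ = Σdᵢ / (k·n) = 243 / (9 × 250) = 0.10800
UCL = np̄ + 3·√(np̄(1−p̄)) = 27.0000 + 3 × √(27.0000×0.89200) = 27.0000 + 3 × 4.9075 = 41.7226

41.72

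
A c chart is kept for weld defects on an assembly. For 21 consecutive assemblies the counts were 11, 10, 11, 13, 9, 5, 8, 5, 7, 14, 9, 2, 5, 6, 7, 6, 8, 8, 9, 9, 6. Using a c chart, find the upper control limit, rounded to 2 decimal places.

16.49

c̄ = (11 + 10 + 11 + 13 + 9 + 5 + 8 + 5 + 7 + 14 + 9 + 2 + 5 + 6 + 7 + 6 + 8 + 8 + 9 + 9 + 6) / 21 = 168 / 21 = 8.0000
UCL = c̄ + 3√c̄ = 8.0000 + 3 × √8.0000 = 8.0000 + 3 × 2.8284 = 16.4853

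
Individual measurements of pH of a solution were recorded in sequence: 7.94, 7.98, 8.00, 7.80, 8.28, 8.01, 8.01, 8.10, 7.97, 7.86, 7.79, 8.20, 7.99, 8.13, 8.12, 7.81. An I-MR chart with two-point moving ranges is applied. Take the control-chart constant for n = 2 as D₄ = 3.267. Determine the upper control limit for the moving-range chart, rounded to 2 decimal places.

0.54

Moving ranges: 0.04, 0.02, 0.20, 0.48, 0.27, 0.00, 0.09, 0.13, 0.11, 0.07, 0.41, 0.21, 0.14, 0.01, 0.31; M̄R̄ = 2.4900 / 15 = 0.1660
UCL_MR = D₄·M̄R̄ = 3.267 × 0.1660 = 0.5423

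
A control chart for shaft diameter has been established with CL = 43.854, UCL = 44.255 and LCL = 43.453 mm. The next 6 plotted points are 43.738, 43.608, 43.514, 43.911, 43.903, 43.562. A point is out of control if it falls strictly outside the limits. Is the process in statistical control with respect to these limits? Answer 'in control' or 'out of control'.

in control

All 6 points lie within [43.453, 44.255].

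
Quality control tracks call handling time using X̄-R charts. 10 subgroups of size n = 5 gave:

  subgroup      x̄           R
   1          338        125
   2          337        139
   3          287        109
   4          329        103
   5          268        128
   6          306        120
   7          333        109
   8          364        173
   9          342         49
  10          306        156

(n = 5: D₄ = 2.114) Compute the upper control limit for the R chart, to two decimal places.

R̄ = (125 + 139 + 109 + 103 + 128 + 120 + 109 + 173 + 49 + 156) / 10 = 1211.0000 / 10 = 121.1000
UCL_R = D₄·R̄ = 2.114 × 121.1000 = 256.0054

256.01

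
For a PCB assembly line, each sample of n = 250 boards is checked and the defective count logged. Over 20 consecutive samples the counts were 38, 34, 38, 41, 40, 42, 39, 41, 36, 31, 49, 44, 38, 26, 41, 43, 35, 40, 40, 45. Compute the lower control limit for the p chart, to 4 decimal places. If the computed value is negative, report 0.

0.0873

p̄ = Σdᵢ / (k·n) = 781 / (20 × 250) = 0.15620
LCL = p̄ − 3·√(p̄(1−p̄)/n) = 0.15620 − 3 × 0.02296 = 0.08732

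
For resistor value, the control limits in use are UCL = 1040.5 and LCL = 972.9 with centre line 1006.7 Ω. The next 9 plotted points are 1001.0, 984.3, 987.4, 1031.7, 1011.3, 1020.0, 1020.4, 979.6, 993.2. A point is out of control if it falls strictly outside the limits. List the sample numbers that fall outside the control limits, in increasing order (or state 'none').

All 9 points lie within [972.9, 1040.5].

none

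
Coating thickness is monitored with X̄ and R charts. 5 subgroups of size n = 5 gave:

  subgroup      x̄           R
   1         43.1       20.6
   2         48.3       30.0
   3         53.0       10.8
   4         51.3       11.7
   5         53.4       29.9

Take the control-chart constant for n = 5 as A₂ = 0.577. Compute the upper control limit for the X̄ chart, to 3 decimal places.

X̄̄ = (43.1 + 48.3 + 53.0 + 51.3 + 53.4) / 5 = 249.1000 / 5 = 49.8200
R̄ = (20.6 + 30.0 + 10.8 + 11.7 + 29.9) / 5 = 103.0000 / 5 = 20.6000
UCL = X̄̄ + A₂·R̄ = 49.8200 + 0.577 × 20.6000 = 61.7062

61.706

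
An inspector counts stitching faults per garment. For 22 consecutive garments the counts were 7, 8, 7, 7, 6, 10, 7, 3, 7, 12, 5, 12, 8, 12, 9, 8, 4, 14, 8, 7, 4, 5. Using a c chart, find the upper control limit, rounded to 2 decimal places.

c̄ = (7 + 8 + 7 + 7 + 6 + 10 + 7 + 3 + 7 + 12 + 5 + 12 + 8 + 12 + 9 + 8 + 4 + 14 + 8 + 7 + 4 + 5) / 22 = 170 / 22 = 7.7273
UCL = c̄ + 3√c̄ = 7.7273 + 3 × √7.7273 = 7.7273 + 3 × 2.7798 = 16.0667

16.07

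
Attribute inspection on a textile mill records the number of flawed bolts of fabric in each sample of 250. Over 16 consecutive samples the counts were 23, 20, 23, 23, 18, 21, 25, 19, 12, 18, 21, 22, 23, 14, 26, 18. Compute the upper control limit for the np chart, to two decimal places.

p̄ = Σdᵢ / (k·n) = 326 / (16 × 250) = 0.08150
UCL = np̄ + 3·√(np̄(1−p̄)) = 20.3750 + 3 × √(20.3750×0.91850) = 20.3750 + 3 × 4.3260 = 33.3531

33.35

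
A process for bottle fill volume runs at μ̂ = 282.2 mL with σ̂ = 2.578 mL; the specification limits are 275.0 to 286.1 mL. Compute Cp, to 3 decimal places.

Cp = (USL − LSL) / (6σ̂) = (286.1 − 275.0) / (6 × 2.578) = 11.1000 / 15.4680 = 0.7176

0.718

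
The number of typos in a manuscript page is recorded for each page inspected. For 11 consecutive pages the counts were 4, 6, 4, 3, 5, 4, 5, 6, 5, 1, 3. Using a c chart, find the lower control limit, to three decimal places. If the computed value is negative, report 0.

c̄ = (4 + 6 + 4 + 3 + 5 + 4 + 5 + 6 + 5 + 1 + 3) / 11 = 46 / 11 = 4.1818
LCL = c̄ − 3√c̄ = 4.1818 − 3 × 2.0449 = -1.9530 → 0 (cannot be negative)

0.000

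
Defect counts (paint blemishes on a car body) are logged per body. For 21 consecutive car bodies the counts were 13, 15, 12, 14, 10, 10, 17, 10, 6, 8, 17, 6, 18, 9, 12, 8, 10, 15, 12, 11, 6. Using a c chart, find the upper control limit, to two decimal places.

21.50

c̄ = (13 + 15 + 12 + 14 + 10 + 10 + 17 + 10 + 6 + 8 + 17 + 6 + 18 + 9 + 12 + 8 + 10 + 15 + 12 + 11 + 6) / 21 = 239 / 21 = 11.3810
UCL = c̄ + 3√c̄ = 11.3810 + 3 × √11.3810 = 11.3810 + 3 × 3.3736 = 21.5017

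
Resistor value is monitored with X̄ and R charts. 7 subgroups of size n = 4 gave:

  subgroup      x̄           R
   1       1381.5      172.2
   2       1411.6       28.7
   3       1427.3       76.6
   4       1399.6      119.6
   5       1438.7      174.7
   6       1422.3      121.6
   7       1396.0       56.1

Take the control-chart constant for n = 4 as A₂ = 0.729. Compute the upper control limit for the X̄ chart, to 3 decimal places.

X̄̄ = (1381.5 + 1411.6 + 1427.3 + 1399.6 + 1438.7 + 1422.3 + 1396.0) / 7 = 9877.0000 / 7 = 1411.0000
R̄ = (172.2 + 28.7 + 76.6 + 119.6 + 174.7 + 121.6 + 56.1) / 7 = 749.5000 / 7 = 107.0714
UCL = X̄̄ + A₂·R̄ = 1411.0000 + 0.729 × 107.0714 = 1489.0551

1489.055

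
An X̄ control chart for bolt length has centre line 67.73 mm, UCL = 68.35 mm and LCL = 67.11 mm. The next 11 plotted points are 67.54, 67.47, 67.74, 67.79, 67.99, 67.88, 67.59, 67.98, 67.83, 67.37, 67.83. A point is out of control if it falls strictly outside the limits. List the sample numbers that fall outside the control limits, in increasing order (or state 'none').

none

All 11 points lie within [67.11, 68.35].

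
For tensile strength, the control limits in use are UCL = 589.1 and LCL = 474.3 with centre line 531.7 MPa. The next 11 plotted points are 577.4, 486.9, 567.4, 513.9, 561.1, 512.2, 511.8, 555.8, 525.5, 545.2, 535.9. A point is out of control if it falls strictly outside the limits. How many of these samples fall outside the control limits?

0

All 11 points lie within [474.3, 589.1].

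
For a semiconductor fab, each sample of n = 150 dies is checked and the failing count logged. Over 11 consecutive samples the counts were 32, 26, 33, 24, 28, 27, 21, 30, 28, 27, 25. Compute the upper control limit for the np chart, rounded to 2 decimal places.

41.55

p̄ = Σdᵢ / (k·n) = 301 / (11 × 150) = 0.18242
UCL = np̄ + 3·√(np̄(1−p̄)) = 27.3636 + 3 × √(27.3636×0.81758) = 27.3636 + 3 × 4.7299 = 41.5533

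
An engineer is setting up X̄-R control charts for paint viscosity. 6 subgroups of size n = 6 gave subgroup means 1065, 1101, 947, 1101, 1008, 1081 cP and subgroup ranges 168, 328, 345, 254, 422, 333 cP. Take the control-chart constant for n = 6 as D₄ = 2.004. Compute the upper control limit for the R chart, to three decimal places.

617.900

R̄ = (168 + 328 + 345 + 254 + 422 + 333) / 6 = 1850.0000 / 6 = 308.3333
UCL_R = D₄·R̄ = 2.004 × 308.3333 = 617.9000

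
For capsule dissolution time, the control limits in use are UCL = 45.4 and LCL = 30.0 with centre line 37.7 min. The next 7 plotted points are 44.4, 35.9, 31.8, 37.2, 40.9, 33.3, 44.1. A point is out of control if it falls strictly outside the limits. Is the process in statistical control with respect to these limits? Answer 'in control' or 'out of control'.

All 7 points lie within [30.0, 45.4].

in control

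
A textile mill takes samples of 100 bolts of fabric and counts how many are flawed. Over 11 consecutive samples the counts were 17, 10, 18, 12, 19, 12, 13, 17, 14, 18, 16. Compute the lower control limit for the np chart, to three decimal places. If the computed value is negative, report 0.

4.352

p̄ = Σdᵢ / (k·n) = 166 / (11 × 100) = 0.15091
LCL = np̄ − 3·√(np̄(1−p̄)) = 15.0909 − 3 × 3.5796 = 4.3521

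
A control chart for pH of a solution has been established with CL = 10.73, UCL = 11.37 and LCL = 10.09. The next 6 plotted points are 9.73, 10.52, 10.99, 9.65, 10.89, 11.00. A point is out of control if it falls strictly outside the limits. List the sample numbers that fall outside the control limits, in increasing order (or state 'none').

1, 4

Compare each point to [10.09, 11.37]: sample 1 = 9.73 < LCL; sample 4 = 9.65 < LCL.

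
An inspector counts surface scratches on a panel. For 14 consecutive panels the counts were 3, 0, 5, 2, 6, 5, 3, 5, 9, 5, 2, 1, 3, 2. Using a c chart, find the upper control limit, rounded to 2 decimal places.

9.37

c̄ = (3 + 0 + 5 + 2 + 6 + 5 + 3 + 5 + 9 + 5 + 2 + 1 + 3 + 2) / 14 = 51 / 14 = 3.6429
UCL = c̄ + 3√c̄ = 3.6429 + 3 × √3.6429 = 3.6429 + 3 × 1.9086 = 9.3687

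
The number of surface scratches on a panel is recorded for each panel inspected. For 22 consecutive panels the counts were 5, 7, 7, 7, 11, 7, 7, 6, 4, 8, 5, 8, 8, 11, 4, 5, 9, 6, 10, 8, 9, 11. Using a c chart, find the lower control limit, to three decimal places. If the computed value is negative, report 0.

0.000

c̄ = (5 + 7 + 7 + 7 + 11 + 7 + 7 + 6 + 4 + 8 + 5 + 8 + 8 + 11 + 4 + 5 + 9 + 6 + 10 + 8 + 9 + 11) / 22 = 163 / 22 = 7.4091
LCL = c̄ − 3√c̄ = 7.4091 − 3 × 2.7220 = -0.7568 → 0 (cannot be negative)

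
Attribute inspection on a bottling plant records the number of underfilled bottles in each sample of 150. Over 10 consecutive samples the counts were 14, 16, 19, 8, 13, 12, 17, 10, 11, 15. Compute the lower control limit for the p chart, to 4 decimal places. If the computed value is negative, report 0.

p̄ = Σdᵢ / (k·n) = 135 / (10 × 150) = 0.09000
LCL = p̄ − 3·√(p̄(1−p̄)/n) = 0.09000 − 3 × 0.02337 = 0.01990

0.0199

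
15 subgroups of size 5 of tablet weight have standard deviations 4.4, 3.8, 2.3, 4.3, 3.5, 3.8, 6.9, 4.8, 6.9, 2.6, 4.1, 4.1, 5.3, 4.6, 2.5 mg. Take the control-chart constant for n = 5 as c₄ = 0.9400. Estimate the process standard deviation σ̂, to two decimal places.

s̄ = (4.4 + 3.8 + 2.3 + 4.3 + 3.5 + 3.8 + 6.9 + 4.8 + 6.9 + 2.6 + 4.1 + 4.1 + 5.3 + 4.6 + 2.5) / 15 = 4.2600
σ̂ = s̄ / c₄ = 4.2600 / 0.9400 = 4.5319

4.53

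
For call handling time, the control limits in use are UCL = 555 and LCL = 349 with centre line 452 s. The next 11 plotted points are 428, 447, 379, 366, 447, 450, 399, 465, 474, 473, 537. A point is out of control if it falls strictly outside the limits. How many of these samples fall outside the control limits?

0

All 11 points lie within [349, 555].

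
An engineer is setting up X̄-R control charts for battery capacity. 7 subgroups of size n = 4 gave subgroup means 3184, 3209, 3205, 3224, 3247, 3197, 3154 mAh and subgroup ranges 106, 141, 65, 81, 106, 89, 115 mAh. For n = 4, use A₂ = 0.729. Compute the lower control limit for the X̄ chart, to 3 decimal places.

X̄̄ = (3184 + 3209 + 3205 + 3224 + 3247 + 3197 + 3154) / 7 = 22420.0000 / 7 = 3202.8571
R̄ = (106 + 141 + 65 + 81 + 106 + 89 + 115) / 7 = 703.0000 / 7 = 100.4286
LCL = X̄̄ − A₂·R̄ = 3202.8571 − 0.729 × 100.4286 = 3129.6447

3129.645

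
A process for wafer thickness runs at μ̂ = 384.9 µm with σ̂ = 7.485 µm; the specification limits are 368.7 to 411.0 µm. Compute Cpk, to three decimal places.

Cpu = (USL − μ̂) / (3σ̂) = (411.0 − 384.9) / (3 × 7.485) = 1.1623; Cpl = (μ̂ − LSL) / (3σ̂) = (384.9 − 368.7) / (3 × 7.485) = 0.7214; Cpk = min(Cpu, Cpl) = 0.7214

0.721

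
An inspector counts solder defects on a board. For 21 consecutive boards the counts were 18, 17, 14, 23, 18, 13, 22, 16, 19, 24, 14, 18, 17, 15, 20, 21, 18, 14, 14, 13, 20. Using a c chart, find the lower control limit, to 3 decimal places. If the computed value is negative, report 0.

c̄ = (18 + 17 + 14 + 23 + 18 + 13 + 22 + 16 + 19 + 24 + 14 + 18 + 17 + 15 + 20 + 21 + 18 + 14 + 14 + 13 + 20) / 21 = 368 / 21 = 17.5238
LCL = c̄ − 3√c̄ = 17.5238 − 3 × 4.1861 = 4.9654

4.965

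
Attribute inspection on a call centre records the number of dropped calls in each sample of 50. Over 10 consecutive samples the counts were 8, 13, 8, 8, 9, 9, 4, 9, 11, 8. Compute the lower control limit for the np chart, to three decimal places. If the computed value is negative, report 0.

p̄ = Σdᵢ / (k·n) = 87 / (10 × 50) = 0.17400
LCL = np̄ − 3·√(np̄(1−p̄)) = 8.7000 − 3 × 2.6807 = 0.6579

0.658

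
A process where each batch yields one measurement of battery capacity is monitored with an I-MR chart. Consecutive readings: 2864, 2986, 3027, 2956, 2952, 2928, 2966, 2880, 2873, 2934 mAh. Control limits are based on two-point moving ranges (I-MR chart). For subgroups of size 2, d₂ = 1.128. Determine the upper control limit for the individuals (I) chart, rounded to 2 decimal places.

3070.76

X̄ = (2864 + 2986 + 3027 + 2956 + 2952 + 2928 + 2966 + 2880 + 2873 + 2934) / 10 = 2936.6000
Moving ranges: 122, 41, 71, 4, 24, 38, 86, 7, 61; M̄R̄ = 454.0000 / 9 = 50.4444
UCL = X̄ + 3·M̄R̄/d₂ = 2936.6000 + 3 × 50.4444 / 1.128 = 3070.7608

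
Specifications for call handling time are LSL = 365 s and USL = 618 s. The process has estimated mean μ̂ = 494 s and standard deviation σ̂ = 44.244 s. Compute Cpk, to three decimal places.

Cpu = (USL − μ̂) / (3σ̂) = (618 − 494) / (3 × 44.244) = 0.9342; Cpl = (μ̂ − LSL) / (3σ̂) = (494 − 365) / (3 × 44.244) = 0.9719; Cpk = min(Cpu, Cpl) = 0.9342

0.934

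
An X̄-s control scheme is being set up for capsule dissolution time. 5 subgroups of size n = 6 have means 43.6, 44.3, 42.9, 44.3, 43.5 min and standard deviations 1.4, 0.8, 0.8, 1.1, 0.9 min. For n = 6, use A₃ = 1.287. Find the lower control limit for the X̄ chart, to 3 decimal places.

X̄̄ = (43.6 + 44.3 + 42.9 + 44.3 + 43.5) / 5 = 43.7200
s̄ = (1.4 + 0.8 + 0.8 + 1.1 + 0.9) / 5 = 1.0000
LCL = X̄̄ − A₃·s̄ = 43.7200 − 1.287 × 1.0000 = 42.4330

42.433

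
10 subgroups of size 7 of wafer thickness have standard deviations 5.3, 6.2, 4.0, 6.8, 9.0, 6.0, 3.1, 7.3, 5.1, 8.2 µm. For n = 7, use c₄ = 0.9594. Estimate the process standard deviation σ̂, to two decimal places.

6.36

s̄ = (5.3 + 6.2 + 4.0 + 6.8 + 9.0 + 6.0 + 3.1 + 7.3 + 5.1 + 8.2) / 10 = 6.1000
σ̂ = s̄ / c₄ = 6.1000 / 0.9594 = 6.3581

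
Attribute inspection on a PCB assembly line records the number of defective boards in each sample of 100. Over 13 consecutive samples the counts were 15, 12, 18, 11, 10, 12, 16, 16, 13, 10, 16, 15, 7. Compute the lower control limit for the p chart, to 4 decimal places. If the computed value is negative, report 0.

0.0301

p̄ = Σdᵢ / (k·n) = 171 / (13 × 100) = 0.13154
LCL = p̄ − 3·√(p̄(1−p̄)/n) = 0.13154 − 3 × 0.03380 = 0.03014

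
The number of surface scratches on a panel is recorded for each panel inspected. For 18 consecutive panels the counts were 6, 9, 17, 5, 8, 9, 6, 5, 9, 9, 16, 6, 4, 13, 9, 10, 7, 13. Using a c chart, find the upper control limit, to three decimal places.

17.917

c̄ = (6 + 9 + 17 + 5 + 8 + 9 + 6 + 5 + 9 + 9 + 16 + 6 + 4 + 13 + 9 + 10 + 7 + 13) / 18 = 161 / 18 = 8.9444
UCL = c̄ + 3√c̄ = 8.9444 + 3 × √8.9444 = 8.9444 + 3 × 2.9907 = 17.9166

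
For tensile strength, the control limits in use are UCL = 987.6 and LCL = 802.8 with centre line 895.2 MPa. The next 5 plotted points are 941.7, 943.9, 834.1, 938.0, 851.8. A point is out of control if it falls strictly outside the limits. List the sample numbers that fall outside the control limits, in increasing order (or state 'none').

All 5 points lie within [802.8, 987.6].

none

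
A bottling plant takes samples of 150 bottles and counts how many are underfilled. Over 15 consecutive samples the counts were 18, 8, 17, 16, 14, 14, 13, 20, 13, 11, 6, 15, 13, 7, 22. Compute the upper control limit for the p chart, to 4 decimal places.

p̄ = Σdᵢ / (k·n) = 207 / (15 × 150) = 0.09200
UCL = p̄ + 3·√(p̄(1−p̄)/n) = 0.09200 + 3 × √(0.09200×0.90800/150) = 0.09200 + 3 × 0.02360 = 0.16280

0.1628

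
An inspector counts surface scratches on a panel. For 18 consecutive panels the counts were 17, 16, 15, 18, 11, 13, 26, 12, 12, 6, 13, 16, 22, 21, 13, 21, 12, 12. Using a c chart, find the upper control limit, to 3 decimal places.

c̄ = (17 + 16 + 15 + 18 + 11 + 13 + 26 + 12 + 12 + 6 + 13 + 16 + 22 + 21 + 13 + 21 + 12 + 12) / 18 = 276 / 18 = 15.3333
UCL = c̄ + 3√c̄ = 15.3333 + 3 × √15.3333 = 15.3333 + 3 × 3.9158 = 27.0807

27.081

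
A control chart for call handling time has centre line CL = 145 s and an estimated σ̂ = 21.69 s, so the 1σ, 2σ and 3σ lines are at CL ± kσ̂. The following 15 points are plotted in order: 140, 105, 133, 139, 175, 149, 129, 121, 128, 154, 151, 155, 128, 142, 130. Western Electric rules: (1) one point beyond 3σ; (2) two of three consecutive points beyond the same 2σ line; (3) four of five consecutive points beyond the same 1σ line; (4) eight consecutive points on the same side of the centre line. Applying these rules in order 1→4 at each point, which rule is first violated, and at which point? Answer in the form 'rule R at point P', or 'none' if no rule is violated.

Zone of each point (C = within 1σ̂, B = 1σ̂–2σ̂, A = 2σ̂–3σ̂, * = beyond 3σ̂; sign = side of CL): 1:-C, 2:-B, 3:-C, 4:-C, 5:+B, 6:+C, 7:-C, 8:-B, 9:-C, 10:+C, 11:+C, 12:+C, 13:-C, 14:-C, 15:-C
No rule fires across all 15 points.

none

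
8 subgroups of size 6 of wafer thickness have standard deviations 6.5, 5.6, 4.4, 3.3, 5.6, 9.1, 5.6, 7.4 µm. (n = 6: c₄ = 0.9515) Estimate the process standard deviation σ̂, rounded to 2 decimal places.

s̄ = (6.5 + 5.6 + 4.4 + 3.3 + 5.6 + 9.1 + 5.6 + 7.4) / 8 = 5.9375
σ̂ = s̄ / c₄ = 5.9375 / 0.9515 = 6.2401

6.24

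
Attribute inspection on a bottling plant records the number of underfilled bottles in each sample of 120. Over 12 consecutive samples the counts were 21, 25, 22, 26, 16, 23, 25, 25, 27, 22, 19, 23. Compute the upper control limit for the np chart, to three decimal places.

35.733

p̄ = Σdᵢ / (k·n) = 274 / (12 × 120) = 0.19028
UCL = np̄ + 3·√(np̄(1−p̄)) = 22.8333 + 3 × √(22.8333×0.80972) = 22.8333 + 3 × 4.2998 = 35.7329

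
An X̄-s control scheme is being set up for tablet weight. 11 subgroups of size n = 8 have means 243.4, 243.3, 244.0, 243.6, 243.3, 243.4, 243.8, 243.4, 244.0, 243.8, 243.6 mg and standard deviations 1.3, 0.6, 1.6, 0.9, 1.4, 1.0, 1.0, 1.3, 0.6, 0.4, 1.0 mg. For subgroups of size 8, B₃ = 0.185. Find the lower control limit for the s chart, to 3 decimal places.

s̄ = (1.3 + 0.6 + 1.6 + 0.9 + 1.4 + 1.0 + 1.0 + 1.3 + 0.6 + 0.4 + 1.0) / 11 = 1.0091
LCL_s = B₃·s̄ = 0.185 × 1.0091 = 0.1867

0.187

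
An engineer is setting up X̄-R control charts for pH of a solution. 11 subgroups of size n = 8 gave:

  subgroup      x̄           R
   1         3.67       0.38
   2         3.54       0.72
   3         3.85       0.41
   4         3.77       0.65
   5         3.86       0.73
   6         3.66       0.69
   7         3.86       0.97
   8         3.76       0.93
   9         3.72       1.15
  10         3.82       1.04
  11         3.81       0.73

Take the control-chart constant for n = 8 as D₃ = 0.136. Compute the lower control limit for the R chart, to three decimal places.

0.104

R̄ = (0.38 + 0.72 + 0.41 + 0.65 + 0.73 + 0.69 + 0.97 + 0.93 + 1.15 + 1.04 + 0.73) / 11 = 8.4000 / 11 = 0.7636
LCL_R = D₃·R̄ = 0.136 × 0.7636 = 0.1039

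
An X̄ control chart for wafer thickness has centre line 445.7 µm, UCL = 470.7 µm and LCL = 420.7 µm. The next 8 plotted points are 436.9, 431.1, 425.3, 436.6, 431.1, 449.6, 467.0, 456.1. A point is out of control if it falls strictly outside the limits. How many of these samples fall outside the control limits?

0

All 8 points lie within [420.7, 470.7].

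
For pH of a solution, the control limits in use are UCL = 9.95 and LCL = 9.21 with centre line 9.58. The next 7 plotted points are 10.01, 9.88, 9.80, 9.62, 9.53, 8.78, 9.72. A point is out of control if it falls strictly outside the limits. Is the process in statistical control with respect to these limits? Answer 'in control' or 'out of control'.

out of control

Compare each point to [9.21, 9.95]: sample 1 = 10.01 > UCL; sample 6 = 8.78 < LCL.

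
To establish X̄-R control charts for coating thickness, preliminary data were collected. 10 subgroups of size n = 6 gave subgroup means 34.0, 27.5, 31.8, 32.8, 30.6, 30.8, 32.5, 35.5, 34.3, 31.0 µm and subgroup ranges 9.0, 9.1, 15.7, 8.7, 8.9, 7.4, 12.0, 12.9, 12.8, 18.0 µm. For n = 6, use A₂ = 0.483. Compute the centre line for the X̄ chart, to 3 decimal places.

32.080

X̄̄ = (34.0 + 27.5 + 31.8 + 32.8 + 30.6 + 30.8 + 32.5 + 35.5 + 34.3 + 31.0) / 10 = 320.8000 / 10 = 32.0800
CL = X̄̄ = 32.0800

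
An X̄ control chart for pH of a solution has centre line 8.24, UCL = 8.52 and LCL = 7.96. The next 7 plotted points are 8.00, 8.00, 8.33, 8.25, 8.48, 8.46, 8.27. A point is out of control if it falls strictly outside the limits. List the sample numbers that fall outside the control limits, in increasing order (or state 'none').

All 7 points lie within [7.96, 8.52].

none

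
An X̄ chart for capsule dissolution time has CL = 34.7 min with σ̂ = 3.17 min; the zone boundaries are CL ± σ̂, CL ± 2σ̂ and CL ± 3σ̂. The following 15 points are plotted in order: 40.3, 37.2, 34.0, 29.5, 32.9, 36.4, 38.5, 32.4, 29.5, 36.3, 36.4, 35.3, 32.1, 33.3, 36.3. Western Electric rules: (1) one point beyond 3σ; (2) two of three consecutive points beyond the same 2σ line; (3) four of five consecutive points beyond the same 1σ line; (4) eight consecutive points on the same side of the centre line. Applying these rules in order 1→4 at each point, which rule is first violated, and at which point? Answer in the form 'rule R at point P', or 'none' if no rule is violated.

none

Zone of each point (C = within 1σ̂, B = 1σ̂–2σ̂, A = 2σ̂–3σ̂, * = beyond 3σ̂; sign = side of CL): 1:+B, 2:+C, 3:-C, 4:-B, 5:-C, 6:+C, 7:+B, 8:-C, 9:-B, 10:+C, 11:+C, 12:+C, 13:-C, 14:-C, 15:+C
No rule fires across all 15 points.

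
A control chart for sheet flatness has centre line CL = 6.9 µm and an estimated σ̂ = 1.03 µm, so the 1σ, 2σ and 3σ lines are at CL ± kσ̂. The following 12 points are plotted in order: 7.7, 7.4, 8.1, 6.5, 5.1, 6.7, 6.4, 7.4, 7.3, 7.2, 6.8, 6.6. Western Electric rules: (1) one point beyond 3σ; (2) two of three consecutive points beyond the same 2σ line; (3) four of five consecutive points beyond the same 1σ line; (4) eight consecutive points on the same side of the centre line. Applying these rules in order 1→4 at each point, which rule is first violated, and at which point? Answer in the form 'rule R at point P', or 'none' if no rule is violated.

Zone of each point (C = within 1σ̂, B = 1σ̂–2σ̂, A = 2σ̂–3σ̂, * = beyond 3σ̂; sign = side of CL): 1:+C, 2:+C, 3:+B, 4:-C, 5:-B, 6:-C, 7:-C, 8:+C, 9:+C, 10:+C, 11:-C, 12:-C
No rule fires across all 12 points.

none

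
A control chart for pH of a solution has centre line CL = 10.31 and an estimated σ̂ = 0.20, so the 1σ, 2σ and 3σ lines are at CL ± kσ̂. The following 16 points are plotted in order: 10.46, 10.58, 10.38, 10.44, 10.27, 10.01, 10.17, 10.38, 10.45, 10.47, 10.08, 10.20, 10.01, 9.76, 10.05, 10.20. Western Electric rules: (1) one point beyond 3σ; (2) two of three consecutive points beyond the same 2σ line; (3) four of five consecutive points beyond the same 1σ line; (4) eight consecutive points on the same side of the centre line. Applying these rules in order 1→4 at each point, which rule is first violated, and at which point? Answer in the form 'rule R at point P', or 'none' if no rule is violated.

Zone of each point (C = within 1σ̂, B = 1σ̂–2σ̂, A = 2σ̂–3σ̂, * = beyond 3σ̂; sign = side of CL): 1:+C, 2:+B, 3:+C, 4:+C, 5:-C, 6:-B, 7:-C, 8:+C, 9:+C, 10:+C, 11:-B, 12:-C, 13:-B, 14:-A, 15:-B, 16:-C
Rule 3 (four of five consecutive points beyond the same 1σ limit) is satisfied at point 15.

rule 3 at point 15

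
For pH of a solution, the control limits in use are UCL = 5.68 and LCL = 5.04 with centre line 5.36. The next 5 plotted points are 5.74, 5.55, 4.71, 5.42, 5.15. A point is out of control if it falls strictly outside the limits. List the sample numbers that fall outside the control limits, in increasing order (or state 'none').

Compare each point to [5.04, 5.68]: sample 1 = 5.74 > UCL; sample 3 = 4.71 < LCL.

1, 3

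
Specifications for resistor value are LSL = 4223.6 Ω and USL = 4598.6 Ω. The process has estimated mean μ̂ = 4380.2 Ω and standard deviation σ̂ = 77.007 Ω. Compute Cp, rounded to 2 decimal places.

Cp = (USL − LSL) / (6σ̂) = (4598.6 − 4223.6) / (6 × 77.007) = 375.0000 / 462.0420 = 0.8116

0.81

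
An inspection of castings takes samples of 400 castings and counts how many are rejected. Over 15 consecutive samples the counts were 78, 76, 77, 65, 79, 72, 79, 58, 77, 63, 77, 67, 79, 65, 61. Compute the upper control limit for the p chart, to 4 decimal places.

p̄ = Σdᵢ / (k·n) = 1073 / (15 × 400) = 0.17883
UCL = p̄ + 3·√(p̄(1−p̄)/n) = 0.17883 + 3 × √(0.17883×0.82117/400) = 0.17883 + 3 × 0.01916 = 0.23632

0.2363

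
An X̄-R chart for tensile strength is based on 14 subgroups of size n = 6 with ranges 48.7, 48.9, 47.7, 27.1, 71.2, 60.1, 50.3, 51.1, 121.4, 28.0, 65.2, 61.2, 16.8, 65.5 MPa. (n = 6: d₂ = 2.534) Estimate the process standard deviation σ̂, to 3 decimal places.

R̄ = (48.7 + 48.9 + 47.7 + 27.1 + 71.2 + 60.1 + 50.3 + 51.1 + 121.4 + 28.0 + 65.2 + 61.2 + 16.8 + 65.5) / 14 = 54.5143
σ̂ = R̄ / d₂ = 54.5143 / 2.534 = 21.5131

21.513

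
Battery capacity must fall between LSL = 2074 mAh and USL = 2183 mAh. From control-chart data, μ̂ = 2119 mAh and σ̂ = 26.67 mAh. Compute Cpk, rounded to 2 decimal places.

Cpu = (USL − μ̂) / (3σ̂) = (2183 − 2119) / (3 × 26.67) = 0.7999; Cpl = (μ̂ − LSL) / (3σ̂) = (2119 − 2074) / (3 × 26.67) = 0.5624; Cpk = min(Cpu, Cpl) = 0.5624

0.56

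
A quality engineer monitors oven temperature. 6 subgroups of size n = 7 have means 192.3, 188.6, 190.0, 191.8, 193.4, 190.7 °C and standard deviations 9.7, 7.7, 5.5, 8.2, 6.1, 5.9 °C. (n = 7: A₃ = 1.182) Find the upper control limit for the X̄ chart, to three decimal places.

X̄̄ = (192.3 + 188.6 + 190.0 + 191.8 + 193.4 + 190.7) / 6 = 191.1333
s̄ = (9.7 + 7.7 + 5.5 + 8.2 + 6.1 + 5.9) / 6 = 7.1833
UCL = X̄̄ + A₃·s̄ = 191.1333 + 1.182 × 7.1833 = 199.6240

199.624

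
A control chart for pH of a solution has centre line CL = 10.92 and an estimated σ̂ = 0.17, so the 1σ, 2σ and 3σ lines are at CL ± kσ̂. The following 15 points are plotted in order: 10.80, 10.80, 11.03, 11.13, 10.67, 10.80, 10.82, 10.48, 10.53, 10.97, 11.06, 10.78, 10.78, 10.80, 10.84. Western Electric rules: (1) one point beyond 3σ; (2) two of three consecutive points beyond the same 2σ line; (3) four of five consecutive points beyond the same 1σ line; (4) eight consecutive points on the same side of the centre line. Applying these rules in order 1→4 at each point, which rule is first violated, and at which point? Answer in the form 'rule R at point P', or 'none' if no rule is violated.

rule 2 at point 9

Zone of each point (C = within 1σ̂, B = 1σ̂–2σ̂, A = 2σ̂–3σ̂, * = beyond 3σ̂; sign = side of CL): 1:-C, 2:-C, 3:+C, 4:+B, 5:-B, 6:-C, 7:-C, 8:-A, 9:-A, 10:+C, 11:+C, 12:-C, 13:-C, 14:-C, 15:-C
Rule 2 (two of three consecutive points beyond the same 2σ limit) is satisfied at point 9.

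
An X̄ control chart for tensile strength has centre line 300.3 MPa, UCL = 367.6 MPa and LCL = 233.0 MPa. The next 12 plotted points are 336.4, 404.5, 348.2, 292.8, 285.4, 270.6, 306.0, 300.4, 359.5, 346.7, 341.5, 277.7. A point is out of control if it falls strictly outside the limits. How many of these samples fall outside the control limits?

Compare each point to [233.0, 367.6]: sample 2 = 404.5 > UCL.

1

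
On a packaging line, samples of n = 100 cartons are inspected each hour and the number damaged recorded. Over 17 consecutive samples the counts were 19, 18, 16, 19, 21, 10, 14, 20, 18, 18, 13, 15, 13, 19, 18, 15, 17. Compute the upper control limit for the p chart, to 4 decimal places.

p̄ = Σdᵢ / (k·n) = 283 / (17 × 100) = 0.16647
UCL = p̄ + 3·√(p̄(1−p̄)/n) = 0.16647 + 3 × √(0.16647×0.83353/100) = 0.16647 + 3 × 0.03725 = 0.27822

0.2782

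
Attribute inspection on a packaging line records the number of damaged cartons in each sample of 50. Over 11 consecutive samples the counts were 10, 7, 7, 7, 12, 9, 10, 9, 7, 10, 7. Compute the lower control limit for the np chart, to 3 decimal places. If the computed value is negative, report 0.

0.618

p̄ = Σdᵢ / (k·n) = 95 / (11 × 50) = 0.17273
LCL = np̄ − 3·√(np̄(1−p̄)) = 8.6364 − 3 × 2.6729 = 0.6175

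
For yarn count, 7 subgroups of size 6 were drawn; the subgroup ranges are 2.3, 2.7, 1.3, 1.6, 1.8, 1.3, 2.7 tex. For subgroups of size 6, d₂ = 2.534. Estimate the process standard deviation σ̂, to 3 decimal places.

R̄ = (2.3 + 2.7 + 1.3 + 1.6 + 1.8 + 1.3 + 2.7) / 7 = 1.9571
σ̂ = R̄ / d₂ = 1.9571 / 2.534 = 0.7724

0.772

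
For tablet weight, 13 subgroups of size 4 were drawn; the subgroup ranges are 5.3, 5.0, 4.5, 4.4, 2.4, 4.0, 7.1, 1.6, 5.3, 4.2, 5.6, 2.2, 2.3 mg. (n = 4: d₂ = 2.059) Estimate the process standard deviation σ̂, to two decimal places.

R̄ = (5.3 + 5.0 + 4.5 + 4.4 + 2.4 + 4.0 + 7.1 + 1.6 + 5.3 + 4.2 + 5.6 + 2.2 + 2.3) / 13 = 4.1462
σ̂ = R̄ / d₂ = 4.1462 / 2.059 = 2.0137

2.01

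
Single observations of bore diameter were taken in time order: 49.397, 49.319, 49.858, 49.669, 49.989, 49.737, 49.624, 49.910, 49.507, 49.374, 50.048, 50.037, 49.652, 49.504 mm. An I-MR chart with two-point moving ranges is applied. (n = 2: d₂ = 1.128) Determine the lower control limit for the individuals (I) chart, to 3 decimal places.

X̄ = (49.397 + 49.319 + 49.858 + 49.669 + 49.989 + 49.737 + 49.624 + 49.910 + 49.507 + 49.374 + 50.048 + 50.037 + 49.652 + 49.504) / 14 = 49.6875
Moving ranges: 0.078, 0.539, 0.189, 0.320, 0.252, 0.113, 0.286, 0.403, 0.133, 0.674, 0.011, 0.385, 0.148; M̄R̄ = 3.5310 / 13 = 0.2716
LCL = X̄ − 3·M̄R̄/d₂ = 49.6875 − 3 × 0.2716 / 1.128 = 48.9651

48.965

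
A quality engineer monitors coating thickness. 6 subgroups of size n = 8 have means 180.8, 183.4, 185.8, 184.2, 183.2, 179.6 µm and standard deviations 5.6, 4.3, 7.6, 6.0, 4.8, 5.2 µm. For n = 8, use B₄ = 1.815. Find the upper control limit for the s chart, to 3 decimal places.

s̄ = (5.6 + 4.3 + 7.6 + 6.0 + 4.8 + 5.2) / 6 = 5.5833
UCL_s = B₄·s̄ = 1.815 × 5.5833 = 10.1337

10.134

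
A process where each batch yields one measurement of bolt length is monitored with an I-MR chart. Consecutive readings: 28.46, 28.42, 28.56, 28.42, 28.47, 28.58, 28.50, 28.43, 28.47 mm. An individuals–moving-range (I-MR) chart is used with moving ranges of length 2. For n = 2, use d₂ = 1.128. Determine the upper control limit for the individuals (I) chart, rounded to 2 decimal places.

28.70

X̄ = (28.46 + 28.42 + 28.56 + 28.42 + 28.47 + 28.58 + 28.50 + 28.43 + 28.47) / 9 = 28.4789
Moving ranges: 0.04, 0.14, 0.14, 0.05, 0.11, 0.08, 0.07, 0.04; M̄R̄ = 0.6700 / 8 = 0.0838
UCL = X̄ + 3·M̄R̄/d₂ = 28.4789 + 3 × 0.0838 / 1.128 = 28.7016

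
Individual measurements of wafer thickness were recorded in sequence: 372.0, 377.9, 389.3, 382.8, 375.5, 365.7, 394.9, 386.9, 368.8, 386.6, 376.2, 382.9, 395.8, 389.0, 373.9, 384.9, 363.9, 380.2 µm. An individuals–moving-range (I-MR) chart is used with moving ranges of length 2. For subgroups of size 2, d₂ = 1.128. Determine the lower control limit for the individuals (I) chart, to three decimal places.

346.889

X̄ = (372.0 + 377.9 + 389.3 + 382.8 + 375.5 + 365.7 + 394.9 + 386.9 + 368.8 + 386.6 + 376.2 + 382.9 + 395.8 + 389.0 + 373.9 + 384.9 + 363.9 + 380.2) / 18 = 380.4000
Moving ranges: 5.9, 11.4, 6.5, 7.3, 9.8, 29.2, 8.0, 18.1, 17.8, 10.4, 6.7, 12.9, 6.8, 15.1, 11.0, 21.0, 16.3; M̄R̄ = 214.2000 / 17 = 12.6000
LCL = X̄ − 3·M̄R̄/d₂ = 380.4000 − 3 × 12.6000 / 1.128 = 346.8894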